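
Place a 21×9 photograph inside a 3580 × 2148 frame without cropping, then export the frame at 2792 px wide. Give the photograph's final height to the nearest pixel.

1197 px

In the 3580×2148 frame the photograph fills the width: height = 3580 × 9/21 ≈ 1534.29 px.
Resizing to 2792 px wide multiplies everything by 0.7799: 1534.29 → 1196.57 px.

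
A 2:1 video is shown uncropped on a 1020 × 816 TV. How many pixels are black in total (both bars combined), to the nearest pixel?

Since 2.000 > 1.250, the video is width-limited.
The video is 1020 × 1/2 ≈ 510.0000 px tall.
Leftover height: 816 − 510.0000 = 306.0000 px.
That's 306.0000 × 1020 ≈ 312120 black pixels.

312120 pixels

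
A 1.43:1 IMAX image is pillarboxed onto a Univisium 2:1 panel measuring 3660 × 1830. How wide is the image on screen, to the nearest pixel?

Since 1.430 < 2.000, the image is height-limited.
The image is 1830 × 1.430 ≈ 2616.90 px wide.

2617 px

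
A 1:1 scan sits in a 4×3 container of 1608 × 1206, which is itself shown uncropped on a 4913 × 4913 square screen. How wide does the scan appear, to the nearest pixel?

1:1 in 1608×1206: fills the height, so the scan is 1206.00 × 1206.00.
4×3 in 4913×4913: fills the width, so the intermediate becomes 4913.00 × 3684.75 — a scale of ×3.0553.
Applying the same ×3.0553: 1206.00 → 3684.75.

3685 px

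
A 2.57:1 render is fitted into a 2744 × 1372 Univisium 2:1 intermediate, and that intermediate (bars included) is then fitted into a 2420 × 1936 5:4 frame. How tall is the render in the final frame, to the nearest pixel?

942 px

2.57:1 in 2744×1372: fills the width, so the render is 2744.00 × 1067.70.
Second fit — the Univisium 2:1 canvas into 2420×1936 spans the width: 2420.00 × 1210.00 (×0.8819 from 2744×1372).
Applying the same ×0.8819: 1067.70 → 941.63.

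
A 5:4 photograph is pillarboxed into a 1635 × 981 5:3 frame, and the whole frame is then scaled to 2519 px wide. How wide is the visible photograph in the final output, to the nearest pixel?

1889 px

Fitted into 1635×981, the photograph spans the height; its width is 981 × 5/4 ≈ 1226.25 px.
Scaling 1635 → 2519 is ×1.5407, so the width becomes 1226.25 × 1.5407 ≈ 1889.25 px.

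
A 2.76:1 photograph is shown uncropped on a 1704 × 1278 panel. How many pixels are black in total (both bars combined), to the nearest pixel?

Since 2.760 > 1.333, the photograph is width-limited.
Content height = 1704 / 2.760 ≈ 617.3913 px.
Leftover height: 1278 − 617.3913 = 660.6087 px.
Bar area = 660.6087 × 1704 ≈ 1125677 px.

1125677 pixels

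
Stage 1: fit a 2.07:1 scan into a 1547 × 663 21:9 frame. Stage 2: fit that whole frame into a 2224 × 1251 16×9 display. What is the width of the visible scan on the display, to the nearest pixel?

2.07:1 in 1547×663: fills the height, so the scan is 1372.41 × 663.00.
The 21:9 canvas is width-limited in 2224×1251, giving 2224.00 × 953.14; scale factor 1.4376.
The scan scales with it: width 1372.41 × 1.4376 ≈ 1973.01.

1973 px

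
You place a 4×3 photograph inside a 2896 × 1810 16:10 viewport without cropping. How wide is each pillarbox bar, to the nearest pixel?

4×3 is narrower than 16:10, so it spans the full height.
That makes the image 2413.33 px wide (1810 × 4/3).
Black = 2896 − 2413.33 = 482.67 px, or 241.33 per bar.

241 px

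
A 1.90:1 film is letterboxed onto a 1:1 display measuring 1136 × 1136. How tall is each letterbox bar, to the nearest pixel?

1.90:1 (1.900) > 1:1 (1.000), so the film fills the width.
That makes the image 597.89 px tall (1136 / 1.900).
1136 − 597.89 = 538.11 px of bars (269.05 each).

269 px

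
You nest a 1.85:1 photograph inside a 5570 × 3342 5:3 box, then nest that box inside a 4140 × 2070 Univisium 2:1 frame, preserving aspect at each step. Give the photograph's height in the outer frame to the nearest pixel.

1865 px

Inside the 5570×3342 canvas the photograph is width-limited at 5570.00 × 3010.81.
The 5:3 canvas is height-limited in 4140×2070, giving 3450.00 × 2070.00; scale factor 0.6194.
The photograph scales with it: height 3010.81 × 0.6194 ≈ 1864.86.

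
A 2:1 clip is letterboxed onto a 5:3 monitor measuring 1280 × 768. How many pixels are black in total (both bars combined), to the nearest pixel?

2:1 is wider than 5:3, so it spans the full width.
The clip is 1280 × 1/2 ≈ 640.0000 px tall.
Black = 768 − 640.0000 = 128.0000 px.
That's 128.0000 × 1280 ≈ 163840 black pixels.

163840 pixels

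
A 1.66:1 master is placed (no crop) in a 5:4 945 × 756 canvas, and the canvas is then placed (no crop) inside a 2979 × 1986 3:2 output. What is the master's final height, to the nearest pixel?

1.66:1 in 945×756: fills the width, so the master is 945.00 × 569.28.
Second fit — the 5:4 canvas into 2979×1986 spans the height: 2482.50 × 1986.00 (×2.6270 from 945×756).
Applying the same ×2.6270: 569.28 → 1495.48.

1495 px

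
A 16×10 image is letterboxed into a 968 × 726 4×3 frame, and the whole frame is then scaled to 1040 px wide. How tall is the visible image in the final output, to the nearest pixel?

Fitted into 968×726, the image spans the width; its height is 968 × 10/16 ≈ 605.00 px.
Resizing to 1040 px wide multiplies everything by 1.0744: 605.00 → 650.00 px.

650 px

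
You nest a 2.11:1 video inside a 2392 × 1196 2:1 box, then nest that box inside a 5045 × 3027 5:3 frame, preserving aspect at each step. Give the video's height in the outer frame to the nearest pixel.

2391 px

2.11:1 in 2392×1196: fills the width, so the video is 2392.00 × 1133.65.
Second fit — the 2:1 canvas into 5045×3027 spans the width: 5045.00 × 2522.50 (×2.1091 from 2392×1196).
The video scales with it: height 1133.65 × 2.1091 ≈ 2391.00.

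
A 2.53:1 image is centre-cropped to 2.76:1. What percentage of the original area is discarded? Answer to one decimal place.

8.3%

Going from 2.53:1 to 2.76:1 means cutting height while keeping width.
Fraction kept = (2.530)/(2.760) ≈ 91.67%, so 8.33% is lost.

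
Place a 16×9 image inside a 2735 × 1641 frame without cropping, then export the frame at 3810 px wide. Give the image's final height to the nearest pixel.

2143 px

In the 2735×1641 frame the image fills the width: height = 2735 × 9/16 ≈ 1538.44 px.
Resizing to 3810 px wide multiplies everything by 1.3931: 1538.44 → 2143.12 px.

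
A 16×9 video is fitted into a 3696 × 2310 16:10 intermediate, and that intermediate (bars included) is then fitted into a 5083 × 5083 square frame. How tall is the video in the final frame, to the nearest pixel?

2859 px

16×9 in 3696×2310: fills the width, so the video is 3696.00 × 2079.00.
Second fit — the 16:10 canvas into 5083×5083 spans the width: 5083.00 × 3176.88 (×1.3753 from 3696×2310).
Applying the same ×1.3753: 2079.00 → 2859.19.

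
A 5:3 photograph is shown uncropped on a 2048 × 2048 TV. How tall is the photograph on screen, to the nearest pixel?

1229 px

Since 1.667 > 1.000, the photograph is width-limited.
The photograph is 2048 × 3/5 ≈ 1228.80 px tall.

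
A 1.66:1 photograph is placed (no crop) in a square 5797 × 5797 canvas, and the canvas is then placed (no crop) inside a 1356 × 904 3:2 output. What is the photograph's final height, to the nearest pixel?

545 px

First fit — 1.66:1 into 5797×5797 spans the width: 5797.00 × 3492.17.
Second fit — the square canvas into 1356×904 spans the height: 904.00 × 904.00 (×0.1559 from 5797×5797).
The photograph scales with it: height 3492.17 × 0.1559 ≈ 544.58.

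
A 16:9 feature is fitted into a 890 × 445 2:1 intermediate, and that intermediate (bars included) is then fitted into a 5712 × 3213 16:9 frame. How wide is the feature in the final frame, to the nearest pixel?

5077 px

First fit — 16:9 into 890×445 spans the height: 791.11 × 445.00.
Second fit — the 2:1 canvas into 5712×3213 spans the width: 5712.00 × 2856.00 (×6.4180 from 890×445).
Applying the same ×6.4180: 791.11 → 5077.33.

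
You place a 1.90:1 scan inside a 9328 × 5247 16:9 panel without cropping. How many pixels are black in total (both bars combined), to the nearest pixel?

1.90:1 is wider than 16:9, so it spans the full width.
Content height = 9328 / 1.900 ≈ 4909.4737 px.
Leftover height: 5247 − 4909.4737 = 337.5263 px.
Across the 9328-px span: 337.5263 × 9328 ≈ 3148445 px.

3148445 pixels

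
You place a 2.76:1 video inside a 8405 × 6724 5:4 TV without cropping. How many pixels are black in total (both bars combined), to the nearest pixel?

30919559 pixels

2.76:1 is wider than 5:4, so it spans the full width.
The video is 8405 / 2.760 ≈ 3045.2899 px tall.
6724 − 3045.2899 = 3678.7101 px of bars.
Bar area = 3678.7101 × 8405 ≈ 30919559 px.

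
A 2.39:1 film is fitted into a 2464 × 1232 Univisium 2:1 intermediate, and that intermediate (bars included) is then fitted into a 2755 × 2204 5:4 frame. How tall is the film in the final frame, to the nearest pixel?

2.39:1 in 2464×1232: fills the width, so the film is 2464.00 × 1030.96.
The Univisium 2:1 canvas is width-limited in 2755×2204, giving 2755.00 × 1377.50; scale factor 1.1181.
Applying the same ×1.1181: 1030.96 → 1152.72.

1153 px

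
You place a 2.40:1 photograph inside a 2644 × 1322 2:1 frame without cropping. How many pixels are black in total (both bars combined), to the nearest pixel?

582561 pixels

Since 2.400 > 2.000, the photograph is width-limited.
That makes the image 1101.6667 px tall (2644 / 2.400).
Leftover height: 1322 − 1101.6667 = 220.3333 px.
Bar area = 220.3333 × 2644 ≈ 582561 px.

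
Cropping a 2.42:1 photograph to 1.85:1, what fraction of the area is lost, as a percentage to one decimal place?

23.6%

1.85:1 is narrower than 2.42:1, so the crop keeps the full height and trims the width.
(1.850)/(2.420) ≈ 0.764 of the area survives, leaving 23.55% discarded.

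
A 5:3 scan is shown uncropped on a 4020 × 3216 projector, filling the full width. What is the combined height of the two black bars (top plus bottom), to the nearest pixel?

That makes the image 2412.00 px tall (4020 × 3/5).
3216 − 2412.00 = 804.00 px of bars.

804 px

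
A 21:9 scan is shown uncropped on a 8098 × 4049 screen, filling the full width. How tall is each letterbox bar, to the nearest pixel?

That makes the image 3470.57 px tall (8098 × 9/21).
Leftover height: 4049 − 3470.57 = 578.43 px → 289.21 each side.

289 px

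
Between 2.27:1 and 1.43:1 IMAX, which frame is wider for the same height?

2.27 and 1.43; 2.27 > 1.43.

2.27:1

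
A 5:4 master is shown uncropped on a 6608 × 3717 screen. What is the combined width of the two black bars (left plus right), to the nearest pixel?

1962 px

5:4 (1.250) < 16×9 (1.778), so the master fills the height.
The master is 3717 × 5/4 ≈ 4646.25 px wide.
Black = 6608 − 4646.25 = 1961.75 px.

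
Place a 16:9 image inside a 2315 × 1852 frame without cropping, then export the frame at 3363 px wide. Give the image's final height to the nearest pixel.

Fitted into 2315×1852, the image spans the width; its height is 2315 × 9/16 ≈ 1302.19 px.
Resizing to 3363 px wide multiplies everything by 1.4527: 1302.19 → 1891.69 px.

1892 px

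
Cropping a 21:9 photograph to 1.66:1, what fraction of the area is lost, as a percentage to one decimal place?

1.66:1 is narrower than 21:9, so the crop keeps the full height and trims the width.
Fraction kept = (1.660)/(2.333) ≈ 71.14%, so 28.86% is lost.

28.9%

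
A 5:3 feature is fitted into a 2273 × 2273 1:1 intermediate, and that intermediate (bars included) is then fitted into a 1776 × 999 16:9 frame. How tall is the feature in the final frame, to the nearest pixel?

599 px

First fit — 5:3 into 2273×2273 spans the width: 2273.00 × 1363.80.
The 1:1 canvas is height-limited in 1776×999, giving 999.00 × 999.00; scale factor 0.4395.
So the feature's height is 1363.80 × 0.4395 ≈ 599.40.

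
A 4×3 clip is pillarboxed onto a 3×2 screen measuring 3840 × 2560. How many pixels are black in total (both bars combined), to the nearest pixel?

1092267 pixels

4×3 (1.333) < 3×2 (1.500), so the clip fills the height.
Content width = 2560 × 4/3 ≈ 3413.3333 px.
3840 − 3413.3333 = 426.6667 px of bars.
Across the 2560-px span: 426.6667 × 2560 ≈ 1092267 px.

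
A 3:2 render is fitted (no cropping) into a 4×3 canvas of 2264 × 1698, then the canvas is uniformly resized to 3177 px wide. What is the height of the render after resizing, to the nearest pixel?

In the 2264×1698 frame the render fills the width: height = 2264 × 2/3 ≈ 1509.33 px.
Scaling 2264 → 3177 is ×1.4033, so the height becomes 1509.33 × 1.4033 ≈ 2118.00 px.

2118 px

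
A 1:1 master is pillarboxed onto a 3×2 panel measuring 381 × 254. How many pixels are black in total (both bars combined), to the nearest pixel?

Since 1.000 < 1.500, the master is height-limited.
The master is 254 × 1/1 ≈ 254.0000 px wide.
Black = 381 − 254.0000 = 127.0000 px.
Across the 254-px span: 127.0000 × 254 ≈ 32258 px.

32258 pixels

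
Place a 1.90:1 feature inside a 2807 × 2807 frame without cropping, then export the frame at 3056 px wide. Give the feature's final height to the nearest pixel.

1608 px

At 2807×2807 the feature is width-limited, so height = 2807 / 1.900 ≈ 1477.37 px.
The frame scales by 3056/2807 = 1.0887; 1477.37 × 1.0887 ≈ 1608.42 px.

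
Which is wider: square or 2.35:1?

square = 1 and 2.35; 2.35 > 1.

2.35:1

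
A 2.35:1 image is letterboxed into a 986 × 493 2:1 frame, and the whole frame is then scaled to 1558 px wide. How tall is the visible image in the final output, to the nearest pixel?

At 986×493 the image is width-limited, so height = 986 / 2.350 ≈ 419.57 px.
The frame scales by 1558/986 = 1.5801; 419.57 × 1.5801 ≈ 662.98 px.

663 px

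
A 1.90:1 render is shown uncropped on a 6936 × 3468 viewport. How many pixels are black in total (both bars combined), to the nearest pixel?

1202702 pixels

1.90:1 (1.900) < Univisium 2:1 (2.000), so the render fills the height.
The render is 3468 × 1.900 ≈ 6589.2000 px wide.
Black = 6936 − 6589.2000 = 346.8000 px.
That's 346.8000 × 3468 ≈ 1202702 black pixels.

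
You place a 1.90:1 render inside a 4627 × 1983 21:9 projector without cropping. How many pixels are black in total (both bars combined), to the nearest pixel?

1703992 pixels

Since 1.900 < 2.333, the render is height-limited.
That makes the image 3767.7000 px wide (1983 × 1.900).
4627 − 3767.7000 = 859.3000 px of bars.
Across the 1983-px span: 859.3000 × 1983 ≈ 1703992 px.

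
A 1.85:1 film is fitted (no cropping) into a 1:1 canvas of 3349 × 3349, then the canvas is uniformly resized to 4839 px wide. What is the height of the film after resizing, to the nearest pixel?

2616 px

At 3349×3349 the film is width-limited, so height = 3349 / 1.850 ≈ 1810.27 px.
Resizing to 4839 px wide multiplies everything by 1.4449: 1810.27 → 2615.68 px.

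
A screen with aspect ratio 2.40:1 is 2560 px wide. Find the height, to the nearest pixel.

1067 px

Height = 2560 / 2.400 = 1066.67.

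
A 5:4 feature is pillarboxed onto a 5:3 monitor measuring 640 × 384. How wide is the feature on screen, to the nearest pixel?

5:4 is narrower than 5:3, so it spans the full height.
That makes the image 480.00 px wide (384 × 5/4).

480 px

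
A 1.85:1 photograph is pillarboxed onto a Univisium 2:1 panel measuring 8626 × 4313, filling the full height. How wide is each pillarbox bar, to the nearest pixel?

The photograph is 4313 × 1.850 ≈ 7979.05 px wide.
Leftover width: 8626 − 7979.05 = 646.95 px → 323.48 each side.

323 px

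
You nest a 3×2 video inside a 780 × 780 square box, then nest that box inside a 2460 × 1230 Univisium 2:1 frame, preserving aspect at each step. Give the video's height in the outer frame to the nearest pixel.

820 px

3×2 in 780×780: fills the width, so the video is 780.00 × 520.00.
Second fit — the square canvas into 2460×1230 spans the height: 1230.00 × 1230.00 (×1.5769 from 780×780).
Applying the same ×1.5769: 520.00 → 820.00.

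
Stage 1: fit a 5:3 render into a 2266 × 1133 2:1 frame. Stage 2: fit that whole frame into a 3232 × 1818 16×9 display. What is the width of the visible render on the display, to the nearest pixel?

5:3 in 2266×1133: fills the height, so the render is 1888.33 × 1133.00.
2:1 in 3232×1818: fills the width, so the intermediate becomes 3232.00 × 1616.00 — a scale of ×1.4263.
Applying the same ×1.4263: 1888.33 → 2693.33.

2693 px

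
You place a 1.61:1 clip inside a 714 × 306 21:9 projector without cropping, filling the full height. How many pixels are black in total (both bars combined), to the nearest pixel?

67730 pixels

Content width = 306 × 1.610 ≈ 492.6600 px.
Leftover width: 714 − 492.6600 = 221.3400 px.
Across the 306-px span: 221.3400 × 306 ≈ 67730 px.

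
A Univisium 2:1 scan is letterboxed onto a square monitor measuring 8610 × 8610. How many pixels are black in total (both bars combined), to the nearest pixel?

Univisium 2:1 (2.000) > square (1.000), so the scan fills the width.
That makes the image 4305.0000 px tall (8610 × 1/2).
Leftover height: 8610 − 4305.0000 = 4305.0000 px.
Across the 8610-px span: 4305.0000 × 8610 ≈ 37066050 px.

37066050 pixels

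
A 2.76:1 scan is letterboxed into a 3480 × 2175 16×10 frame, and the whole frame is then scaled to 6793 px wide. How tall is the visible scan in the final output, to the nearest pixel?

2461 px

Fitted into 3480×2175, the scan spans the width; its height is 3480 / 2.760 ≈ 1260.87 px.
The frame scales by 6793/3480 = 1.9520; 1260.87 × 1.9520 ≈ 2461.23 px.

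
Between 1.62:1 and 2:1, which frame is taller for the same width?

1.62 and 2; 2 > 1.62. The smaller width-to-height ratio is the taller frame.

1.62:1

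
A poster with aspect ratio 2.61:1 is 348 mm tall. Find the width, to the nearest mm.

At 2.61:1, 348 × 2.610 ≈ 908.28.

908 mm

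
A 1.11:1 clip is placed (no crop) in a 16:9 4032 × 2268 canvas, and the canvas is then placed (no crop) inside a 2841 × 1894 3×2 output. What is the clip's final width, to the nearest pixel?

1774 px

First fit — 1.11:1 into 4032×2268 spans the height: 2517.48 × 2268.00.
16:9 in 2841×1894: fills the width, so the intermediate becomes 2841.00 × 1598.06 — a scale of ×0.7046.
Applying the same ×0.7046: 2517.48 → 1773.85.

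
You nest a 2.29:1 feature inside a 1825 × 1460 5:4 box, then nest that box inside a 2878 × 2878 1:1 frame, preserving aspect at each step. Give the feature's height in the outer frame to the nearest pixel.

1257 px

2.29:1 in 1825×1460: fills the width, so the feature is 1825.00 × 796.94.
Second fit — the 5:4 canvas into 2878×2878 spans the width: 2878.00 × 2302.40 (×1.5770 from 1825×1460).
So the feature's height is 796.94 × 1.5770 ≈ 1256.77.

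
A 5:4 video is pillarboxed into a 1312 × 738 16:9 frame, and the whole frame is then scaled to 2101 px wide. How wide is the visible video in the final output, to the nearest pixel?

At 1312×738 the video is height-limited, so width = 738 × 5/4 ≈ 922.50 px.
The frame scales by 2101/1312 = 1.6014; 922.50 × 1.6014 ≈ 1477.27 px.

1477 px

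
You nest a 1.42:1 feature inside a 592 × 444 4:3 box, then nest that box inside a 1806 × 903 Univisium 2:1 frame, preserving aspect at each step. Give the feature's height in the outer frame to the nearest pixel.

848 px

1.42:1 in 592×444: fills the width, so the feature is 592.00 × 416.90.
The 4:3 canvas is height-limited in 1806×903, giving 1204.00 × 903.00; scale factor 2.0338.
Applying the same ×2.0338: 416.90 → 847.89.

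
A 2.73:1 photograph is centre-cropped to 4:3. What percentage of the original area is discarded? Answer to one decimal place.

51.2%

4:3 is narrower than 2.73:1, so the crop keeps the full height and trims the width.
Fraction kept = (1.333)/(2.730) ≈ 48.84%, so 51.16% is lost.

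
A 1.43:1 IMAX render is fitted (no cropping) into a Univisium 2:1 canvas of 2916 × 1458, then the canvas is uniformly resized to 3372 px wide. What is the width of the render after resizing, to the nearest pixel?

In the 2916×1458 frame the render fills the height: width = 1458 × 1.430 ≈ 2084.94 px.
The frame scales by 3372/2916 = 1.1564; 2084.94 × 1.1564 ≈ 2410.98 px.

2411 px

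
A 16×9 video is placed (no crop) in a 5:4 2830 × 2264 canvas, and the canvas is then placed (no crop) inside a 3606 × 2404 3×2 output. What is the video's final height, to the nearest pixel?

16×9 in 2830×2264: fills the width, so the video is 2830.00 × 1591.88.
5:4 in 3606×2404: fills the height, so the intermediate becomes 3005.00 × 2404.00 — a scale of ×1.0618.
The video scales with it: height 1591.88 × 1.0618 ≈ 1690.31.

1690 px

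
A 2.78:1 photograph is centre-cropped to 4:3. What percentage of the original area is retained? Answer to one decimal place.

The height stays; only width is cut (since 4:3 is narrower than 2.78:1).
(1.333)/(2.780) ≈ 0.480 of the area survives.

48.0%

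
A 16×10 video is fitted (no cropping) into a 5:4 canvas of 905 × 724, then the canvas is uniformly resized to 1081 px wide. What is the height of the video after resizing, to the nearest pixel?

Fitted into 905×724, the video spans the width; its height is 905 × 10/16 ≈ 565.62 px.
Scaling 905 → 1081 is ×1.1945, so the height becomes 565.62 × 1.1945 ≈ 675.62 px.

676 px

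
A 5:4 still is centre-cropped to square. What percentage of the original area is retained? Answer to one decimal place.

80.0%

The height stays; only width is cut (since square is narrower than 5:4).
Area ratio = (1.000)/(1.250) = 80.00% retained.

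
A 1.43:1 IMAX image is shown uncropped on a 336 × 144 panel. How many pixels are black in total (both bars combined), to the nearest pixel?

18732 pixels

1.43:1 IMAX (1.430) < 21:9 (2.333), so the image fills the height.
The image is 144 × 1.430 ≈ 205.9200 px wide.
336 − 205.9200 = 130.0800 px of bars.
That's 130.0800 × 144 ≈ 18732 black pixels.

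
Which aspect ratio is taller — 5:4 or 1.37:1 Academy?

5:4 = 1.25 and 1.37; 1.37 > 1.25. The smaller width-to-height ratio is the taller frame.

5:4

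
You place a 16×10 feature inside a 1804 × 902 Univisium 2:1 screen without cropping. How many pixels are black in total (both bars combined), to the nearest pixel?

325442 pixels

16×10 (1.600) < Univisium 2:1 (2.000), so the feature fills the height.
Content width = 902 × 16/10 ≈ 1443.2000 px.
Leftover width: 1804 − 1443.2000 = 360.8000 px.
Across the 902-px span: 360.8000 × 902 ≈ 325442 px.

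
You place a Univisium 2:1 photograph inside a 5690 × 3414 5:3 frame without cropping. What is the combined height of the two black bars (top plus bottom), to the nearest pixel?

569 px

Univisium 2:1 is wider than 5:3, so it spans the full width.
Content height = 5690 × 1/2 ≈ 2845.00 px.
Black = 3414 − 2845.00 = 569.00 px.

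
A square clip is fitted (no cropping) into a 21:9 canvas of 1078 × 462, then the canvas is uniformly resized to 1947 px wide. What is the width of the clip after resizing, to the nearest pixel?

834 px

Fitted into 1078×462, the clip spans the height; its width is 462 × 1/1 ≈ 462.00 px.
Resizing to 1947 px wide multiplies everything by 1.8061: 462.00 → 834.43 px.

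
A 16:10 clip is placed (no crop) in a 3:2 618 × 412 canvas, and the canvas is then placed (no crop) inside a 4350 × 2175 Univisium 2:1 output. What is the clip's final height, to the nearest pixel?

2039 px

16:10 in 618×412: fills the width, so the clip is 618.00 × 386.25.
Second fit — the 3:2 canvas into 4350×2175 spans the height: 3262.50 × 2175.00 (×5.2791 from 618×412).
So the clip's height is 386.25 × 5.2791 ≈ 2039.06.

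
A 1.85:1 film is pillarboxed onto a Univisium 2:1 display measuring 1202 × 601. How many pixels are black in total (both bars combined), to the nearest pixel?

54180 pixels

1.85:1 (1.850) < Univisium 2:1 (2.000), so the film fills the height.
That makes the image 1111.8500 px wide (601 × 1.850).
1202 − 1111.8500 = 90.1500 px of bars.
That's 90.1500 × 601 ≈ 54180 black pixels.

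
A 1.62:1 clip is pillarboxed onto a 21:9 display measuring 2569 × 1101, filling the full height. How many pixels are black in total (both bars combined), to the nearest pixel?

That makes the image 1783.6200 px wide (1101 × 1.620).
Leftover width: 2569 − 1783.6200 = 785.3800 px.
Across the 1101-px span: 785.3800 × 1101 ≈ 864703 px.

864703 pixels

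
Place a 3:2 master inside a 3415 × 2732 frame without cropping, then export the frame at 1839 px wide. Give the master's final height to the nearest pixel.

1226 px

At 3415×2732 the master is width-limited, so height = 3415 × 2/3 ≈ 2276.67 px.
Scaling 3415 → 1839 is ×0.5385, so the height becomes 2276.67 × 0.5385 ≈ 1226.00 px.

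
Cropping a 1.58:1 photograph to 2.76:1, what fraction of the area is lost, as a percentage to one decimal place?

42.8%

The width stays; only height is cut (since 2.76:1 is wider than 1.58:1).
(1.580)/(2.760) ≈ 0.572 of the area survives, leaving 42.75% discarded.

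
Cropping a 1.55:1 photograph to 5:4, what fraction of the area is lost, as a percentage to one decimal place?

The height stays; only width is cut (since 5:4 is narrower than 1.55:1).
Fraction kept = (1.250)/(1.550) ≈ 80.65%, so 19.35% is lost.

19.4%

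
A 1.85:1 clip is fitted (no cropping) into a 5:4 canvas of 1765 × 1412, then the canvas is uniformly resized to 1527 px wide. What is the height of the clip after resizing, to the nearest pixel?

825 px

Fitted into 1765×1412, the clip spans the width; its height is 1765 / 1.850 ≈ 954.05 px.
The frame scales by 1527/1765 = 0.8652; 954.05 × 0.8652 ≈ 825.41 px.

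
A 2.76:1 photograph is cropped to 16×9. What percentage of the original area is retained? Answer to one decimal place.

The height stays; only width is cut (since 16×9 is narrower than 2.76:1).
Area ratio = (1.778)/(2.760) = 64.41% retained.

64.4%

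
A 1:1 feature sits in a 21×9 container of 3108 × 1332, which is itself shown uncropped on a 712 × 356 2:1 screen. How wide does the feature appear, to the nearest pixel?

305 px

1:1 in 3108×1332: fills the height, so the feature is 1332.00 × 1332.00.
Second fit — the 21×9 canvas into 712×356 spans the width: 712.00 × 305.14 (×0.2291 from 3108×1332).
Applying the same ×0.2291: 1332.00 → 305.14.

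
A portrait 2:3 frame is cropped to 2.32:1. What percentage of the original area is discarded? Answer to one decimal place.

2.32:1 is wider than portrait 2:3, so the crop keeps the full width and trims the height.
Fraction kept = (0.667)/(2.320) ≈ 28.74%, so 71.26% is lost.

71.3%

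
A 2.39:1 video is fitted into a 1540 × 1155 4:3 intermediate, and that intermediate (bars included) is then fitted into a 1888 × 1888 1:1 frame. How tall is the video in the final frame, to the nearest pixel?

First fit — 2.39:1 into 1540×1155 spans the width: 1540.00 × 644.35.
Second fit — the 4:3 canvas into 1888×1888 spans the width: 1888.00 × 1416.00 (×1.2260 from 1540×1155).
So the video's height is 644.35 × 1.2260 ≈ 789.96.

790 px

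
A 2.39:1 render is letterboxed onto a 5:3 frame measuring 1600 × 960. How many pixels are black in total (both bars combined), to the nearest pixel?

Since 2.390 > 1.667, the render is width-limited.
That makes the image 669.4561 px tall (1600 / 2.390).
Leftover height: 960 − 669.4561 = 290.5439 px.
That's 290.5439 × 1600 ≈ 464870 black pixels.

464870 pixels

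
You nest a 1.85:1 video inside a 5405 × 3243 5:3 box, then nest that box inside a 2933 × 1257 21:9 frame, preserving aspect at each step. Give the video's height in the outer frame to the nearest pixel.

1.85:1 in 5405×3243: fills the width, so the video is 5405.00 × 2921.62.
The 5:3 canvas is height-limited in 2933×1257, giving 2095.00 × 1257.00; scale factor 0.3876.
Applying the same ×0.3876: 2921.62 → 1132.43.

1132 px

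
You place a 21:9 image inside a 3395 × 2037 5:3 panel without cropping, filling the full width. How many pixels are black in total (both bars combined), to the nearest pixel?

The image is 3395 × 9/21 ≈ 1455.0000 px tall.
Black = 2037 − 1455.0000 = 582.0000 px.
Bar area = 582.0000 × 3395 ≈ 1975890 px.

1975890 pixels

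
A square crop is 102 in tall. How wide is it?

102 / 1 × 1 = 102.

102 in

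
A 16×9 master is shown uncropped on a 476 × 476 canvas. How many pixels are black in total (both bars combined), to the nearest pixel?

99127 pixels

16×9 is wider than square, so it spans the full width.
The master is 476 × 9/16 ≈ 267.7500 px tall.
476 − 267.7500 = 208.2500 px of bars.
Across the 476-px span: 208.2500 × 476 ≈ 99127 px.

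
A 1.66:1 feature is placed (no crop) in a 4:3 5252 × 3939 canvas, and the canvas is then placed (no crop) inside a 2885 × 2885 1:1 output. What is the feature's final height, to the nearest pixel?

1738 px

Inside the 5252×3939 canvas the feature is width-limited at 5252.00 × 3163.86.
The 4:3 canvas is width-limited in 2885×2885, giving 2885.00 × 2163.75; scale factor 0.5493.
So the feature's height is 3163.86 × 0.5493 ≈ 1737.95.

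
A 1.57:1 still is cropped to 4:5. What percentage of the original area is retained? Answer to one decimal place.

51.0%

4:5 is narrower than 1.57:1, so the crop keeps the full height and trims the width.
(0.800)/(1.570) ≈ 0.510 of the area survives.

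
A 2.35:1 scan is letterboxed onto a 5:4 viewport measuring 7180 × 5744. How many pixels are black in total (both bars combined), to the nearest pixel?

2.35:1 (2.350) > 5:4 (1.250), so the scan fills the width.
That makes the image 3055.3191 px tall (7180 / 2.350).
5744 − 3055.3191 = 2688.6809 px of bars.
Bar area = 2688.6809 × 7180 ≈ 19304729 px.

19304729 pixels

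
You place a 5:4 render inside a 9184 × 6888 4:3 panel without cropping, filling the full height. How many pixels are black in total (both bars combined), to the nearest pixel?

That makes the image 8610.0000 px wide (6888 × 5/4).
9184 − 8610.0000 = 574.0000 px of bars.
That's 574.0000 × 6888 ≈ 3953712 black pixels.

3953712 pixels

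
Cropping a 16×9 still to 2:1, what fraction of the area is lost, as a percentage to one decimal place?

11.1%

2:1 is wider than 16×9, so the crop keeps the full width and trims the height.
Fraction kept = (1.778)/(2.000) ≈ 88.89%, so 11.11% is lost.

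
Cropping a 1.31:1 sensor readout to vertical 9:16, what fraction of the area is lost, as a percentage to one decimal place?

Going from 1.31:1 to vertical 9:16 means cutting width while keeping height.
Fraction kept = (0.562)/(1.310) ≈ 42.94%, so 57.06% is lost.

57.1%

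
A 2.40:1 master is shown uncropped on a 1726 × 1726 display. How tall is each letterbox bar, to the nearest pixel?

503 px

2.40:1 (2.400) > 1:1 (1.000), so the master fills the width.
That makes the image 719.17 px tall (1726 / 2.400).
1726 − 719.17 = 1006.83 px of bars (503.42 each).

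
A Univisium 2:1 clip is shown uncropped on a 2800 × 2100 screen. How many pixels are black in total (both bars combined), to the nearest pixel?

1960000 pixels

Univisium 2:1 is wider than 4×3, so it spans the full width.
That makes the image 1400.0000 px tall (2800 × 1/2).
Leftover height: 2100 − 1400.0000 = 700.0000 px.
Across the 2800-px span: 700.0000 × 2800 ≈ 1960000 px.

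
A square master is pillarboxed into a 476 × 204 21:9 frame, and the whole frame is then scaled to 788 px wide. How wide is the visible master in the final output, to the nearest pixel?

In the 476×204 frame the master fills the height: width = 204 × 1/1 ≈ 204.00 px.
The frame scales by 788/476 = 1.6555; 204.00 × 1.6555 ≈ 337.71 px.

338 px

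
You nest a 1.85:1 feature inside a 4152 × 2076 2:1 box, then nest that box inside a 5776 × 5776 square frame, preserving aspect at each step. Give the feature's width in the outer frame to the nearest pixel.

Inside the 4152×2076 canvas the feature is height-limited at 3840.60 × 2076.00.
The 2:1 canvas is width-limited in 5776×5776, giving 5776.00 × 2888.00; scale factor 1.3911.
The feature scales with it: width 3840.60 × 1.3911 ≈ 5342.80.

5343 px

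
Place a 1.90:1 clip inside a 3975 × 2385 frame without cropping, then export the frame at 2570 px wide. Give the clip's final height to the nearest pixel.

1353 px

At 3975×2385 the clip is width-limited, so height = 3975 / 1.900 ≈ 2092.11 px.
Scaling 3975 → 2570 is ×0.6465, so the height becomes 2092.11 × 0.6465 ≈ 1352.63 px.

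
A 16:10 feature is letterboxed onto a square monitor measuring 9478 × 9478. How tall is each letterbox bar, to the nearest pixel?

1777 px

16:10 (1.600) > square (1.000), so the feature fills the width.
The feature is 9478 × 10/16 ≈ 5923.75 px tall.
Black = 9478 − 5923.75 = 3554.25 px, or 1777.12 per bar.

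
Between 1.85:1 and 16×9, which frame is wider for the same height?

1.85:1

1.85 and 16×9 = 1.778; 1.85 > 1.778.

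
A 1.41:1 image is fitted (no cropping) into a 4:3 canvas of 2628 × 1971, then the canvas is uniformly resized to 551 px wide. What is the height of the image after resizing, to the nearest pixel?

391 px

At 2628×1971 the image is width-limited, so height = 2628 / 1.410 ≈ 1863.83 px.
Resizing to 551 px wide multiplies everything by 0.2097: 1863.83 → 390.78 px.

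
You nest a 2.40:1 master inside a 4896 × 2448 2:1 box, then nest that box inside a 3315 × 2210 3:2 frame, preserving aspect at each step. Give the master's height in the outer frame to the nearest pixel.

1381 px

Inside the 4896×2448 canvas the master is width-limited at 4896.00 × 2040.00.
2:1 in 3315×2210: fills the width, so the intermediate becomes 3315.00 × 1657.50 — a scale of ×0.6771.
So the master's height is 2040.00 × 0.6771 ≈ 1381.25.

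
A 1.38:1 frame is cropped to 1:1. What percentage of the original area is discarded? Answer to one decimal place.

27.5%

1:1 is narrower than 1.38:1, so the crop keeps the full height and trims the width.
(1.000)/(1.380) ≈ 0.725 of the area survives, leaving 27.54% discarded.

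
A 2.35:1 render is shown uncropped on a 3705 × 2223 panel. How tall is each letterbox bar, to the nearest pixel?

323 px

2.35:1 is wider than 5:3, so it spans the full width.
That makes the image 1576.60 px tall (3705 / 2.350).
Black = 2223 − 1576.60 = 646.40 px, or 323.20 per bar.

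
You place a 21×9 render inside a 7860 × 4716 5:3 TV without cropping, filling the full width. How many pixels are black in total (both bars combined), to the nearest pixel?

Content height = 7860 × 9/21 ≈ 3368.5714 px.
4716 − 3368.5714 = 1347.4286 px of bars.
Bar area = 1347.4286 × 7860 ≈ 10590789 px.

10590789 pixels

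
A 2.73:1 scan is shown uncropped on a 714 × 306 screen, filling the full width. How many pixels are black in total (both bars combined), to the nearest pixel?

31746 pixels

That makes the image 261.5385 px tall (714 / 2.730).
306 − 261.5385 = 44.4615 px of bars.
Bar area = 44.4615 × 714 ≈ 31746 px.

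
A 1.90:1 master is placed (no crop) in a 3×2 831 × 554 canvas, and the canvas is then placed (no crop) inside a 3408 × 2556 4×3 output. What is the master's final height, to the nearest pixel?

1.90:1 in 831×554: fills the width, so the master is 831.00 × 437.37.
3×2 in 3408×2556: fills the width, so the intermediate becomes 3408.00 × 2272.00 — a scale of ×4.1011.
So the master's height is 437.37 × 4.1011 ≈ 1793.68.

1794 px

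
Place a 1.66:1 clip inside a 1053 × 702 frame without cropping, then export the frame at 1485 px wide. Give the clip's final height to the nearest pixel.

895 px

In the 1053×702 frame the clip fills the width: height = 1053 / 1.660 ≈ 634.34 px.
Scaling 1053 → 1485 is ×1.4103, so the height becomes 634.34 × 1.4103 ≈ 894.58 px.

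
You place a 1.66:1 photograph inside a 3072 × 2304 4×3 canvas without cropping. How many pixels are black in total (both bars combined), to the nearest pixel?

1392837 pixels

1.66:1 (1.660) > 4×3 (1.333), so the photograph fills the width.
The photograph is 3072 / 1.660 ≈ 1850.6024 px tall.
Leftover height: 2304 − 1850.6024 = 453.3976 px.
Across the 3072-px span: 453.3976 × 3072 ≈ 1392837 px.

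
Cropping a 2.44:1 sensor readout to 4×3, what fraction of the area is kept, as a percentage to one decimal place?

54.6%

The height stays; only width is cut (since 4×3 is narrower than 2.44:1).
Fraction kept = (1.333)/(2.440) ≈ 54.64%.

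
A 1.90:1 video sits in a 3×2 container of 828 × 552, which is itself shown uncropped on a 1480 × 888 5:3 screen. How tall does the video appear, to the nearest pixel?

First fit — 1.90:1 into 828×552 spans the width: 828.00 × 435.79.
The 3×2 canvas is height-limited in 1480×888, giving 1332.00 × 888.00; scale factor 1.6087.
The video scales with it: height 435.79 × 1.6087 ≈ 701.05.

701 px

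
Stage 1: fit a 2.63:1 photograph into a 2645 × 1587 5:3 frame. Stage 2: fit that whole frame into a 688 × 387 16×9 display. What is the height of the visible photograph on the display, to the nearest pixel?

245 px

First fit — 2.63:1 into 2645×1587 spans the width: 2645.00 × 1005.70.
Second fit — the 5:3 canvas into 688×387 spans the height: 645.00 × 387.00 (×0.2439 from 2645×1587).
The photograph scales with it: height 1005.70 × 0.2439 ≈ 245.25.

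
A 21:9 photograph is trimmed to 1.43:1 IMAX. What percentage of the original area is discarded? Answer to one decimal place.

1.43:1 IMAX is narrower than 21:9, so the crop keeps the full height and trims the width.
Area ratio = (1.430)/(2.333) = 61.29%; the remaining 38.71% is cropped out.

38.7%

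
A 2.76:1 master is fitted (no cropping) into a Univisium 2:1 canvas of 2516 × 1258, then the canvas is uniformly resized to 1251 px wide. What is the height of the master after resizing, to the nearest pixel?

In the 2516×1258 frame the master fills the width: height = 2516 / 2.760 ≈ 911.59 px.
The frame scales by 1251/2516 = 0.4972; 911.59 × 0.4972 ≈ 453.26 px.

453 px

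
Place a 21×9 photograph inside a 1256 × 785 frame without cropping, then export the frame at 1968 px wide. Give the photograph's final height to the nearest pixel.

843 px

At 1256×785 the photograph is width-limited, so height = 1256 × 9/21 ≈ 538.29 px.
Scaling 1256 → 1968 is ×1.5669, so the height becomes 538.29 × 1.5669 ≈ 843.43 px.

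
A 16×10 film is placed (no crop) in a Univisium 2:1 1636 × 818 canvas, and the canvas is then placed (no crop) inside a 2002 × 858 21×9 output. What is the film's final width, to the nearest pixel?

Inside the 1636×818 canvas the film is height-limited at 1308.80 × 818.00.
Second fit — the Univisium 2:1 canvas into 2002×858 spans the height: 1716.00 × 858.00 (×1.0489 from 1636×818).
Applying the same ×1.0489: 1308.80 → 1372.80.

1373 px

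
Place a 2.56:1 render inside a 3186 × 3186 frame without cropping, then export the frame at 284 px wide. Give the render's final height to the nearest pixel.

At 3186×3186 the render is width-limited, so height = 3186 / 2.560 ≈ 1244.53 px.
The frame scales by 284/3186 = 0.0891; 1244.53 × 0.0891 ≈ 110.94 px.

111 px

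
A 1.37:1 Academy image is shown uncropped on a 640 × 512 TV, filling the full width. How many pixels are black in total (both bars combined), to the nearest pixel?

Content height = 640 / 1.370 ≈ 467.1533 px.
Leftover height: 512 − 467.1533 = 44.8467 px.
Bar area = 44.8467 × 640 ≈ 28702 px.

28702 pixels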